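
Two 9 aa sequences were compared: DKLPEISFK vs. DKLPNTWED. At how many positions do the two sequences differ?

The sequences differ at positions 5, 6, 7, 8, 9 (1-based) — 5 in total.

5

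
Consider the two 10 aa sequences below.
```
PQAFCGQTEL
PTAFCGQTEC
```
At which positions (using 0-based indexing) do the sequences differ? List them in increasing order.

Scanning 0-based: 1: Q/T; 9: L/C.

1, 9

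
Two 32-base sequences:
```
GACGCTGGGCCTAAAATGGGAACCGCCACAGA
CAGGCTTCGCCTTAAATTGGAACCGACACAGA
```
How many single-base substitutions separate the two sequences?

Comparing position by position, 7 sites differ: 1 (G/C), 3 (C/G), 7 (G/T), 8 (G/C), 13 (A/T), 18 (G/T), 26 (C/A).

7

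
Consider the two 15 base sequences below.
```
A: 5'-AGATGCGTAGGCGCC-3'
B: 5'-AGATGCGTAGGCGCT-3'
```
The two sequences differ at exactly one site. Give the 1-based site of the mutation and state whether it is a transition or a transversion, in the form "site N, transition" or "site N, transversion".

site 15, transition

Site 15 changes C→T. C is a pyrimidine and T is a pyrimidine, so this is a transition.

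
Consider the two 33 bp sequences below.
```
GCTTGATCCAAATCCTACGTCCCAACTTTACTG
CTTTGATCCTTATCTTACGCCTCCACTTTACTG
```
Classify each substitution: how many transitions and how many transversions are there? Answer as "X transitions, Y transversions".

Mismatches (1-based):
site 1: G→C (purine→pyrimidine, transversion)
site 2: C→T (pyrimidine→pyrimidine, transition)
site 10: A→T (purine→pyrimidine, transversion)
site 11: A→T (purine→pyrimidine, transversion)
site 15: C→T (pyrimidine→pyrimidine, transition)
site 20: T→C (pyrimidine→pyrimidine, transition)
site 22: C→T (pyrimidine→pyrimidine, transition)
site 24: A→C (purine→pyrimidine, transversion)

4 transitions, 4 transversions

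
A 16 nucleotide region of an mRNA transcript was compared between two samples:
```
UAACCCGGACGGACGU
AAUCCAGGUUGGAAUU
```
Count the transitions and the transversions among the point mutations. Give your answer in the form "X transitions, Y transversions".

Transitions (purine↔purine or pyrimidine↔pyrimidine): 10 C→U.
Transversions (purine↔pyrimidine): 1 U→A, 3 A→U, 6 C→A, 9 A→U, 14 C→A, 15 G→U.

1 transition, 6 transversions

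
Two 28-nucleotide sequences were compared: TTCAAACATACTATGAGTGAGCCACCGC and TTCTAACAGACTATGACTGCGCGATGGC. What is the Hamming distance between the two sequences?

Mismatches (1-based): base 4: A→T; base 9: T→G; base 17: G→C; base 20: A→C; base 23: C→G; base 25: C→T; base 26: C→G.

7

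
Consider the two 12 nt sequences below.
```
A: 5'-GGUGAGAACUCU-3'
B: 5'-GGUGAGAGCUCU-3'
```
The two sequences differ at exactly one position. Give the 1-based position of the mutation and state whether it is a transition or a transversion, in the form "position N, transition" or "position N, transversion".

The sequences differ only at position 8: A→G (purine→purine), a transition.

position 8, transition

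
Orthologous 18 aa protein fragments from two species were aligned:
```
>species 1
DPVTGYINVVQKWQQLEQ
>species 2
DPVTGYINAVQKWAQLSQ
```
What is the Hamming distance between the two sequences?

3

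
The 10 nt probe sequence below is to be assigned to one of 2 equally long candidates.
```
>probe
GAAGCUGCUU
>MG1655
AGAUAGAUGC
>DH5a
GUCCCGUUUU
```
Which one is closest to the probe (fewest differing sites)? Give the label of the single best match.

DH5a

Hamming distances to probe — MG1655: 9; DH5a: 6.
Smallest is DH5a with 6 mismatches.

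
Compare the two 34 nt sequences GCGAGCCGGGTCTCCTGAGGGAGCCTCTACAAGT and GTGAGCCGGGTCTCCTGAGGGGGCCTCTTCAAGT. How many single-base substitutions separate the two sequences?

3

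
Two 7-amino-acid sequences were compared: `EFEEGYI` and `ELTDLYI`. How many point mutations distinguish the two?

The sequences differ at residues 2, 3, 4, 5 (1-based) — 4 in total.

4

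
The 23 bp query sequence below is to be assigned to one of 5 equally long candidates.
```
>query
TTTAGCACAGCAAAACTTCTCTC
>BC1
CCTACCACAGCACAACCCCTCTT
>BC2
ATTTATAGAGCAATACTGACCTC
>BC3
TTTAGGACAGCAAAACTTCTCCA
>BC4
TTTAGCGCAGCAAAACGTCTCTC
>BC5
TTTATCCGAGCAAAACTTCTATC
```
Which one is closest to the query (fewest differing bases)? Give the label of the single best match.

BC4

Hamming distances to query — BC1: 7; BC2: 9; BC3: 3; BC4: 2; BC5: 4.
Smallest is BC4 with 2 mismatches.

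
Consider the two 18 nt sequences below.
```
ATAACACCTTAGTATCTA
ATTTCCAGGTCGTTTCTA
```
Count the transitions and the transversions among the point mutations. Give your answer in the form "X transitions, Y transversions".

Transitions (purine↔purine or pyrimidine↔pyrimidine): none.
Transversions (purine↔pyrimidine): 3 A→T, 4 A→T, 6 A→C, 7 C→A, 8 C→G, 9 T→G, 11 A→C, 14 A→T.

0 transitions, 8 transversions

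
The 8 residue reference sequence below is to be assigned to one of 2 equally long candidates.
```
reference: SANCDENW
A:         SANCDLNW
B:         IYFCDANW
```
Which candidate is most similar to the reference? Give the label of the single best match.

A

Hamming distances to reference — A: 1; B: 4.
Smallest is A with 1 mismatch.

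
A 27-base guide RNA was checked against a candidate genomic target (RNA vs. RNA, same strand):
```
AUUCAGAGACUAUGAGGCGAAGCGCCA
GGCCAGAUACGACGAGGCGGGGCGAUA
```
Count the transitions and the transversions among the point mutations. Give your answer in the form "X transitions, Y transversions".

Transitions (purine↔purine or pyrimidine↔pyrimidine): 1 A→G, 3 U→C, 13 U→C, 20 A→G, 21 A→G, 26 C→U.
Transversions (purine↔pyrimidine): 2 U→G, 8 G→U, 11 U→G, 25 C→A.

6 transitions, 4 transversions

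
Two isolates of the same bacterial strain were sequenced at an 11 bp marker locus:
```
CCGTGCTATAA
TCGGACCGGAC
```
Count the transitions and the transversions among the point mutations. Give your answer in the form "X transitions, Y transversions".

Mismatches (1-based):
base 1: C→T (pyrimidine→pyrimidine, transition)
base 4: T→G (pyrimidine→purine, transversion)
base 5: G→A (purine→purine, transition)
base 7: T→C (pyrimidine→pyrimidine, transition)
base 8: A→G (purine→purine, transition)
base 9: T→G (pyrimidine→purine, transversion)
base 11: A→C (purine→pyrimidine, transversion)

4 transitions, 3 transversions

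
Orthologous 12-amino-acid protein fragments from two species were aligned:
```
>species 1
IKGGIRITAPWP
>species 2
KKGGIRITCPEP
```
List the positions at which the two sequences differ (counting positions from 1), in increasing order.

1, 9, 11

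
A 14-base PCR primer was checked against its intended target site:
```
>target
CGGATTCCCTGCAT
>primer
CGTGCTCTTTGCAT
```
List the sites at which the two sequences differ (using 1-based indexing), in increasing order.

3, 4, 5, 8, 9

Scanning 1-based: 3: G/T; 4: A/G; 5: T/C; 8: C/T; 9: C/T.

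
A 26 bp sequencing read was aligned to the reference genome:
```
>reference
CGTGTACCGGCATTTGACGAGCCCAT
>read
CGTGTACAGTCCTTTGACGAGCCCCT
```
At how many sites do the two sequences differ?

4

The sequences differ at sites 8, 10, 12, 25 (1-based) — 4 in total.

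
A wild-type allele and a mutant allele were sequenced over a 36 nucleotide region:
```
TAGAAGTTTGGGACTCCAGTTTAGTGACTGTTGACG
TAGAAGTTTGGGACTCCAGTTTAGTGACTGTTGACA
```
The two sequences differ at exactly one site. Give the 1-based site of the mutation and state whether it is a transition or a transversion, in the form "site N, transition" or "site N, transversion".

site 36, transition

Site 36 changes G→A. G is a purine and A is a purine, so this is a transition.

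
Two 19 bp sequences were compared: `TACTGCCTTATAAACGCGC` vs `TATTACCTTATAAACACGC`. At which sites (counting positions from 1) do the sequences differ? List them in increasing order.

Differences at site 3 (C→T), site 5 (G→A), site 16 (G→A).

3, 5, 16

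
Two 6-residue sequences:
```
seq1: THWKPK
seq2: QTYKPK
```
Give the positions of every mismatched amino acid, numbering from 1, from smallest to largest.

1, 2, 3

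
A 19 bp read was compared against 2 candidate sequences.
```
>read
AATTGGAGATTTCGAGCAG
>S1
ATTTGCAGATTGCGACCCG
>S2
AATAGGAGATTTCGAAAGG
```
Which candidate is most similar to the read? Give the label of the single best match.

Hamming distances to read — S1: 5; S2: 4.
Smallest is S2 with 4 mismatches.

S2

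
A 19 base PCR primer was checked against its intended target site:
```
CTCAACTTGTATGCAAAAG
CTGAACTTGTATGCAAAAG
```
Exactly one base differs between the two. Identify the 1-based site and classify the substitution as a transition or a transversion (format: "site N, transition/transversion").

The sequences differ only at site 3: C→G (pyrimidine→purine), a transversion.

site 3, transversion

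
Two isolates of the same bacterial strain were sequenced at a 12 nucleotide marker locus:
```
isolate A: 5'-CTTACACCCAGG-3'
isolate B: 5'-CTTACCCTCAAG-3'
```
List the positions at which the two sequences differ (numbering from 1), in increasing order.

6, 8, 11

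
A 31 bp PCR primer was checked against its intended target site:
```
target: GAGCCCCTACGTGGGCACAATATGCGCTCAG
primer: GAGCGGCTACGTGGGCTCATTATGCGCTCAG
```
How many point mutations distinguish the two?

Comparing position by position, 4 sites differ: 5 (C/G), 6 (C/G), 17 (A/T), 20 (A/T).

4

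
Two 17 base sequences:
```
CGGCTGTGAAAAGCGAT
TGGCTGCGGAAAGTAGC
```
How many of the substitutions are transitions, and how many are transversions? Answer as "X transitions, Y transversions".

7 transitions, 0 transversions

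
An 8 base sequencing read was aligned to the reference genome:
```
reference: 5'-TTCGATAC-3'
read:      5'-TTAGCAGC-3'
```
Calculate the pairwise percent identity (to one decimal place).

50.0%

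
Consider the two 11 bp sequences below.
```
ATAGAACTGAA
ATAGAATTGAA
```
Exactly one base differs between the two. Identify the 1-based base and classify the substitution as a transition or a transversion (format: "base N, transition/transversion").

base 7, transition

The sequences differ only at base 7: C→T (pyrimidine→pyrimidine), a transition.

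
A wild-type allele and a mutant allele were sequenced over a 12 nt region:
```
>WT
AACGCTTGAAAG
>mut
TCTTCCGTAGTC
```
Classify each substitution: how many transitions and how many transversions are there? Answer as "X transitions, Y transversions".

Mismatches (1-based):
position 1: A→T (purine→pyrimidine, transversion)
position 2: A→C (purine→pyrimidine, transversion)
position 3: C→T (pyrimidine→pyrimidine, transition)
position 4: G→T (purine→pyrimidine, transversion)
position 6: T→C (pyrimidine→pyrimidine, transition)
position 7: T→G (pyrimidine→purine, transversion)
position 8: G→T (purine→pyrimidine, transversion)
position 10: A→G (purine→purine, transition)
position 11: A→T (purine→pyrimidine, transversion)
position 12: G→C (purine→pyrimidine, transversion)

3 transitions, 7 transversions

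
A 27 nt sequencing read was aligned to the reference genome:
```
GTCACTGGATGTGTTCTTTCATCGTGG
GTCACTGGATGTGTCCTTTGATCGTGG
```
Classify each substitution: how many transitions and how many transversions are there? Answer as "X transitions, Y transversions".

1 transition, 1 transversion

Transitions (purine↔purine or pyrimidine↔pyrimidine): 15 T→C.
Transversions (purine↔pyrimidine): 20 C→G.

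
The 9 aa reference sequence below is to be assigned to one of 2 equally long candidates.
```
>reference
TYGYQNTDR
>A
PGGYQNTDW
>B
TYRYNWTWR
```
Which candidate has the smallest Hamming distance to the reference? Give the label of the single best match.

A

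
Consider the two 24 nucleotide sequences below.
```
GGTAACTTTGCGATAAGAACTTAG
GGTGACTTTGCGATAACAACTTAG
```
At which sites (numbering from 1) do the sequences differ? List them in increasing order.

4, 17

Differences at site 4 (A→G), site 17 (G→C).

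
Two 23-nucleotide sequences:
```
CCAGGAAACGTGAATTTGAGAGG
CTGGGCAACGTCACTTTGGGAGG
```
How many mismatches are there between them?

The sequences differ at positions 2, 3, 6, 12, 14, 19 (1-based) — 6 in total.

6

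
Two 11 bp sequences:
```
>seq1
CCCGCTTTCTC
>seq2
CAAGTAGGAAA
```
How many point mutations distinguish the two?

The sequences differ at positions 2, 3, 5, 6, 7, 8, 9, 10, 11 (1-based) — 9 in total.

9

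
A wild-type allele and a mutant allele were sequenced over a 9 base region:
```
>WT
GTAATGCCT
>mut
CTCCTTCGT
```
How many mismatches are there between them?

Mismatches (1-based): base 1: G→C; base 3: A→C; base 4: A→C; base 6: G→T; base 8: C→G.

5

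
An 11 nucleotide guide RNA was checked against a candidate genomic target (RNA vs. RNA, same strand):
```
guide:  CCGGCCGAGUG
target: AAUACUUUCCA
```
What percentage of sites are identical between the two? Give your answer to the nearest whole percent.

9%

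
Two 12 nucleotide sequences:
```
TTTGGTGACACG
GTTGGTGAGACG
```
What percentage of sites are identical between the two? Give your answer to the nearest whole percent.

83%

2 positions differ (1, 9), so 10 of 12 match: 10/12 = 83.33%.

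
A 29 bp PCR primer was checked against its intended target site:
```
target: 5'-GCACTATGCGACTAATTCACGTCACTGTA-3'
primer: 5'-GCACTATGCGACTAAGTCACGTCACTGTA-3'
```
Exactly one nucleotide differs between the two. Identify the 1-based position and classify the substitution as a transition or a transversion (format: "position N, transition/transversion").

The sequences differ only at position 16: T→G (pyrimidine→purine), a transversion.

position 16, transversion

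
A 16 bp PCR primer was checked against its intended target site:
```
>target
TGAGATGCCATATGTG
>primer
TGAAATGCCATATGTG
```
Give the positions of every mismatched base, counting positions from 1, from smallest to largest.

Differences at position 4 (G→A).

4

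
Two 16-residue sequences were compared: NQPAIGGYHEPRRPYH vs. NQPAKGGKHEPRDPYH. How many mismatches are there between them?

Comparing position by position, 3 positions differ: 5 (I/K), 8 (Y/K), 13 (R/D).

3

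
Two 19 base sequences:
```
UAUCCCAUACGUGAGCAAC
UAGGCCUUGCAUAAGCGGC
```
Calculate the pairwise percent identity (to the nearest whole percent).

8 positions differ (3, 4, 7, 9, 11, 13, 17, 18), so 11 of 19 match: 11/19 = 57.89%.

58%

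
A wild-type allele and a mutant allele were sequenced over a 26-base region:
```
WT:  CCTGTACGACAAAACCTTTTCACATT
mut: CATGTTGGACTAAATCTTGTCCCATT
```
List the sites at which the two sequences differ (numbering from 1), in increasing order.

Differences at site 2 (C→A), site 6 (A→T), site 7 (C→G), site 11 (A→T), site 15 (C→T), site 19 (T→G), site 22 (A→C).

2, 6, 7, 11, 15, 19, 22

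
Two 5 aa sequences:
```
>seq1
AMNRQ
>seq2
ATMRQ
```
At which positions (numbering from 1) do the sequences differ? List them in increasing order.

2, 3

Scanning 1-based: 2: M/T; 3: N/M.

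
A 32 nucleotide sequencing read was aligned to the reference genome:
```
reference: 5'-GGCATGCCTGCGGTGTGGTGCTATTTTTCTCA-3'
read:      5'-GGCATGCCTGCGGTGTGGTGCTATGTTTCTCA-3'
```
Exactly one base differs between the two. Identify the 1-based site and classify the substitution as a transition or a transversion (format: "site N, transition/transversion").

site 25, transversion

The sequences differ only at site 25: T→G (pyrimidine→purine), a transversion.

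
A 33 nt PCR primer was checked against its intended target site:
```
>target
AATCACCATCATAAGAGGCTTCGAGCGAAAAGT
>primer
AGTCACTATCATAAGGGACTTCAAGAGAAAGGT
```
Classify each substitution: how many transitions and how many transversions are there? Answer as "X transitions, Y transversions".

6 transitions, 1 transversion

Transitions (purine↔purine or pyrimidine↔pyrimidine): 2 A→G, 7 C→T, 16 A→G, 18 G→A, 23 G→A, 31 A→G.
Transversions (purine↔pyrimidine): 26 C→A.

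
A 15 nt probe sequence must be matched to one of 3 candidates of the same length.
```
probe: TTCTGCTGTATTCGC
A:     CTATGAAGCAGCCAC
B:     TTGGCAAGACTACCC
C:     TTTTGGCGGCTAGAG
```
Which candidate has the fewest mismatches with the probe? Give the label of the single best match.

A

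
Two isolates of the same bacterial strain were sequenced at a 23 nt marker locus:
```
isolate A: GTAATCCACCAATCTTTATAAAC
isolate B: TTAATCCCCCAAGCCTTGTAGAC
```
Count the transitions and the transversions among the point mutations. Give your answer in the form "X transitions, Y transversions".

Transitions (purine↔purine or pyrimidine↔pyrimidine): 15 T→C, 18 A→G, 21 A→G.
Transversions (purine↔pyrimidine): 1 G→T, 8 A→C, 13 T→G.

3 transitions, 3 transversions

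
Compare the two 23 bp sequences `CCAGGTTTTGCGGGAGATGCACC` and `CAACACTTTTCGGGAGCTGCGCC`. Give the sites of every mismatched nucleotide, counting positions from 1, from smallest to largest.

Scanning 1-based: 2: C/A; 4: G/C; 5: G/A; 6: T/C; 10: G/T; 17: A/C; 21: A/G.

2, 4, 5, 6, 10, 17, 21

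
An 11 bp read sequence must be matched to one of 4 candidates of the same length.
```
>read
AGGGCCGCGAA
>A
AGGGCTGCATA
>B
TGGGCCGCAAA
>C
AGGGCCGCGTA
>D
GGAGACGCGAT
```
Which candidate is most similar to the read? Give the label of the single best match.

Hamming distances to read — A: 3; B: 2; C: 1; D: 4.
Smallest is C with 1 mismatch.

C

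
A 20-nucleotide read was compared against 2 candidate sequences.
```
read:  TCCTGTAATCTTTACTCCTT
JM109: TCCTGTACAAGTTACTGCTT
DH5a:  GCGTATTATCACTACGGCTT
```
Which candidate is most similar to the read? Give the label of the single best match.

JM109 differs at 5 positions; DH5a differs at 8 positions. The closest is JM109.

JM109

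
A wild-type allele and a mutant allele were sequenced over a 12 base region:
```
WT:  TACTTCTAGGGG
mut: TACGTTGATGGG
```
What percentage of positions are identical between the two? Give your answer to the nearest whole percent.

67%

Mismatches at positions 4, 6, 7, 9 (1-based): 4 of 12.
Identical positions: 8/12 = 66.67% → 67%.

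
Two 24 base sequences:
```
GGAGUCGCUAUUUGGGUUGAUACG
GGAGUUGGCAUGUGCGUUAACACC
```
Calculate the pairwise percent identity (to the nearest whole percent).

67%

Mismatches at positions 6, 8, 9, 12, 15, 19, 21, 24 (1-based): 8 of 24.
Identical positions: 16/24 = 66.67% → 67%.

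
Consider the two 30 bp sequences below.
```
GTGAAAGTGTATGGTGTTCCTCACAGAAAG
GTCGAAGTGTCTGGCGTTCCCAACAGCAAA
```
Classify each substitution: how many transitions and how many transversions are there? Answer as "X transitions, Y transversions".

Mismatches (1-based):
base 3: G→C (purine→pyrimidine, transversion)
base 4: A→G (purine→purine, transition)
base 11: A→C (purine→pyrimidine, transversion)
base 15: T→C (pyrimidine→pyrimidine, transition)
base 21: T→C (pyrimidine→pyrimidine, transition)
base 22: C→A (pyrimidine→purine, transversion)
base 27: A→C (purine→pyrimidine, transversion)
base 30: G→A (purine→purine, transition)

4 transitions, 4 transversions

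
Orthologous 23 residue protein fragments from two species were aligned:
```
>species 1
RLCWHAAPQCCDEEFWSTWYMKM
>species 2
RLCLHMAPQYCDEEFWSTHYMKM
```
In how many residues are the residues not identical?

Mismatches (1-based): residue 4: W→L; residue 6: A→M; residue 10: C→Y; residue 19: W→H.

4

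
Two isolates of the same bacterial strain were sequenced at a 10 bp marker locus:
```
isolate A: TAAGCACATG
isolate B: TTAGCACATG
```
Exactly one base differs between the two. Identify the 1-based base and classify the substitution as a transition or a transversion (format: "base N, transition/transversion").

base 2, transversion

Base 2 changes A→T. A is a purine and T is a pyrimidine, so this is a transversion.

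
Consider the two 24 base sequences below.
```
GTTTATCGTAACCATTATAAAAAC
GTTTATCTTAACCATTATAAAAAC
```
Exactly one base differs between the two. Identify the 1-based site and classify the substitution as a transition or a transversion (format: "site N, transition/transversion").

The sequences differ only at site 8: G→T (purine→pyrimidine), a transversion.

site 8, transversion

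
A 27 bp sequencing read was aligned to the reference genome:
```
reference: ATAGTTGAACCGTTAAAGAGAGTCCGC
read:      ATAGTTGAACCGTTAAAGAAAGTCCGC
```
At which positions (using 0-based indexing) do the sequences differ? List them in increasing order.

19

Scanning 0-based: 19: G/A.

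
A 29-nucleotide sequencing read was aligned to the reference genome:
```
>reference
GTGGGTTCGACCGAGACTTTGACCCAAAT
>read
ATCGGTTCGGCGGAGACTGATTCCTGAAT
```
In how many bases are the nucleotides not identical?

10

Comparing position by position, 10 bases differ: 1 (G/A), 3 (G/C), 10 (A/G), 12 (C/G), 19 (T/G), 20 (T/A), 21 (G/T), 22 (A/T), 25 (C/T), 26 (A/G).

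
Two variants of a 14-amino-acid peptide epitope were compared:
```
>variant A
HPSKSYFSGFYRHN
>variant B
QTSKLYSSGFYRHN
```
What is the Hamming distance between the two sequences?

The sequences differ at residues 1, 2, 5, 7 (1-based) — 4 in total.

4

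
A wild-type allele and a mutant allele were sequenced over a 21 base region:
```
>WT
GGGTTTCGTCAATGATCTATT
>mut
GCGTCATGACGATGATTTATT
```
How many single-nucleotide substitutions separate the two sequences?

7

Mismatches (1-based): position 2: G→C; position 5: T→C; position 6: T→A; position 7: C→T; position 9: T→A; position 11: A→G; position 17: C→T.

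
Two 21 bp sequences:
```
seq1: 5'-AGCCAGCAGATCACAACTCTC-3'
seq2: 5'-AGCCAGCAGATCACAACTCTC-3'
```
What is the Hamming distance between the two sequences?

The two sequences are identical at every position.

0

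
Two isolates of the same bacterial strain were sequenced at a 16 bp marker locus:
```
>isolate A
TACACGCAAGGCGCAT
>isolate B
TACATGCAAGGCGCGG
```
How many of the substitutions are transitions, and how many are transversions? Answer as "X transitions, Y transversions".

Mismatches (1-based):
base 5: C→T (pyrimidine→pyrimidine, transition)
base 15: A→G (purine→purine, transition)
base 16: T→G (pyrimidine→purine, transversion)

2 transitions, 1 transversion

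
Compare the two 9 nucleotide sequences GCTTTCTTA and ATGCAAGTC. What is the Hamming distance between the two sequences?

8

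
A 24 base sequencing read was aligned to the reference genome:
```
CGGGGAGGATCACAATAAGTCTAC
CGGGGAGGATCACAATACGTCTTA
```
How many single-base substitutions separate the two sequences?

3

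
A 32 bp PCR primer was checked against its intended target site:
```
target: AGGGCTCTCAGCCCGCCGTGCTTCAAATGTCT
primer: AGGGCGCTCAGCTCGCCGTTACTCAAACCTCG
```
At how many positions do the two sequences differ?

Comparing position by position, 8 positions differ: 6 (T/G), 13 (C/T), 20 (G/T), 21 (C/A), 22 (T/C), 28 (T/C), 29 (G/C), 32 (T/G).

8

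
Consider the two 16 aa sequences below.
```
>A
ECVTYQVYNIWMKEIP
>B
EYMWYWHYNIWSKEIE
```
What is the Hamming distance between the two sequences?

7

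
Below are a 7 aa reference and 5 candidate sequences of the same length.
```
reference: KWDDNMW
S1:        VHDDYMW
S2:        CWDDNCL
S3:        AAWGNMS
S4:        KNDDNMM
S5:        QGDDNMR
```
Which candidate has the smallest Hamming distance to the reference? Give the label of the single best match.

Hamming distances to reference — S1: 3; S2: 3; S3: 5; S4: 2; S5: 3.
Smallest is S4 with 2 mismatches.

S4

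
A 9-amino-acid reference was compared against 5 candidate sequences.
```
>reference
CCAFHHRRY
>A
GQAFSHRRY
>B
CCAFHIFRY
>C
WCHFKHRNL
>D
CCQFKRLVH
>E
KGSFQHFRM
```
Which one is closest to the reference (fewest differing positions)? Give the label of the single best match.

B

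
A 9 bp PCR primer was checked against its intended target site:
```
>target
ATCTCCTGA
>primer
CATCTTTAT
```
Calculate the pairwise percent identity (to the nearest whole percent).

11%

Mismatches at positions 1, 2, 3, 4, 5, 6, 8, 9 (1-based): 8 of 9.
Identical positions: 1/9 = 11.11% → 11%.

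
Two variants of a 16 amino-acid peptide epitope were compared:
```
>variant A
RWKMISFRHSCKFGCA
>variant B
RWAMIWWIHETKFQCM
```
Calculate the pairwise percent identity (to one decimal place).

8 positions differ (3, 6, 7, 8, 10, 11, 14, 16), so 8 of 16 match: 8/16 = 50%.

50.0%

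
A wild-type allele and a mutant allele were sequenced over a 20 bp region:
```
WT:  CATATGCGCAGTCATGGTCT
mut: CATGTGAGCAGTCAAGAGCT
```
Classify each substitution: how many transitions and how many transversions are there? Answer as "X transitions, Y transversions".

2 transitions, 3 transversions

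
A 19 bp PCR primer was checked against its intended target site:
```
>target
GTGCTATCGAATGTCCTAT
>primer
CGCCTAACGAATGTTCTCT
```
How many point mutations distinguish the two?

Mismatches (1-based): position 1: G→C; position 2: T→G; position 3: G→C; position 7: T→A; position 15: C→T; position 18: A→C.

6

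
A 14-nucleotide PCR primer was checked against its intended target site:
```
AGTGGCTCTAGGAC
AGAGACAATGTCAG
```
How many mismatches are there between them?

8

Comparing position by position, 8 sites differ: 3 (T/A), 5 (G/A), 7 (T/A), 8 (C/A), 10 (A/G), 11 (G/T), 12 (G/C), 14 (C/G).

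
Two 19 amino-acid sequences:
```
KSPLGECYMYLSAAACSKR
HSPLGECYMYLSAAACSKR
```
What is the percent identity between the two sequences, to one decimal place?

94.7%

Mismatch at position 1 (1-based): 1 of 19.
Identical positions: 18/19 = 94.74% → 94.7%.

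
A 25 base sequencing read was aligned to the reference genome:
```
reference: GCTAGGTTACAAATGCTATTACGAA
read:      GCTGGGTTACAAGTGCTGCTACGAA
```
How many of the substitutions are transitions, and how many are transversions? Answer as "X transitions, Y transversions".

4 transitions, 0 transversions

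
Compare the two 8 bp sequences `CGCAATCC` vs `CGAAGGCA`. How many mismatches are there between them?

Comparing position by position, 4 bases differ: 3 (C/A), 5 (A/G), 6 (T/G), 8 (C/A).

4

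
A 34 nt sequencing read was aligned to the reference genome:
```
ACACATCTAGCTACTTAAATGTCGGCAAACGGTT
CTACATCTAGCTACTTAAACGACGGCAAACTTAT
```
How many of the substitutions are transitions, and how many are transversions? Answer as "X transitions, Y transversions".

2 transitions, 5 transversions

Transitions (purine↔purine or pyrimidine↔pyrimidine): 2 C→T, 20 T→C.
Transversions (purine↔pyrimidine): 1 A→C, 22 T→A, 31 G→T, 32 G→T, 33 T→A.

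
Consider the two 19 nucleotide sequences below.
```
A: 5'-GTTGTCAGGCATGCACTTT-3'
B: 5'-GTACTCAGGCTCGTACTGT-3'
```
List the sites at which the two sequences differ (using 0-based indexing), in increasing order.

Differences at site 2 (T→A), site 3 (G→C), site 10 (A→T), site 11 (T→C), site 13 (C→T), site 17 (T→G).

2, 3, 10, 11, 13, 17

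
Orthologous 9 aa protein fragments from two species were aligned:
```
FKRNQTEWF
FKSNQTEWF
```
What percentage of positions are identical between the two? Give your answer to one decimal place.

88.9%

Mismatch at position 3 (1-based): 1 of 9.
Identical positions: 8/9 = 88.89% → 88.9%.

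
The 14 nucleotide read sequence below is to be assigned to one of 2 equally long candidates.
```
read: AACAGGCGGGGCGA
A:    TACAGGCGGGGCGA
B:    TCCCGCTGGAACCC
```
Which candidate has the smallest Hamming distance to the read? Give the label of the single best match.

A

A differs at 1 base; B differs at 9 bases. The closest is A.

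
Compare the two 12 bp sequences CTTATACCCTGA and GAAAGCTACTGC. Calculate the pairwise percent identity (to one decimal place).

Mismatches at positions 1, 2, 3, 5, 6, 7, 8, 12 (1-based): 8 of 12.
Identical positions: 4/12 = 33.33% → 33.3%.

33.3%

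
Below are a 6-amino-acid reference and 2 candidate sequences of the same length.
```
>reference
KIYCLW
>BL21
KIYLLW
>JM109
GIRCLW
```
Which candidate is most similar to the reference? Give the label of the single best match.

Hamming distances to reference — BL21: 1; JM109: 2.
Smallest is BL21 with 1 mismatch.

BL21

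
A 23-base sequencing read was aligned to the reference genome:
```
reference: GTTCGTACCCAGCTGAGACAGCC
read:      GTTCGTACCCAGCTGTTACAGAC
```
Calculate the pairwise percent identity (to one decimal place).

87.0%

3 positions differ (16, 17, 22), so 20 of 23 match: 20/23 = 86.96%.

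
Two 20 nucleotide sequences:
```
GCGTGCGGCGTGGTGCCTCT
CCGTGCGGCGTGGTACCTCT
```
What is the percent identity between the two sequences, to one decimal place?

90.0%

Mismatches at positions 1, 15 (1-based): 2 of 20.
Identical positions: 18/20 = 90% → 90.0%.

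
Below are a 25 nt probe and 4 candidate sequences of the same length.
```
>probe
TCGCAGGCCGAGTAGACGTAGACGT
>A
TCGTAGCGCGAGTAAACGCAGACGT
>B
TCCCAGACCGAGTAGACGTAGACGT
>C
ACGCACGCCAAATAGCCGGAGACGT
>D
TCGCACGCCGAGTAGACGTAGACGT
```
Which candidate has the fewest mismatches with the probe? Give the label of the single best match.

D

Hamming distances to probe — A: 5; B: 2; C: 6; D: 1.
Smallest is D with 1 mismatch.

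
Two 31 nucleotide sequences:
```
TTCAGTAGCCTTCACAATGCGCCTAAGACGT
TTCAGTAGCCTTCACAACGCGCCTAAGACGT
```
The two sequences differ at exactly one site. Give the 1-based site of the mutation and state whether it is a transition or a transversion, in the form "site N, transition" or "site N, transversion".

The sequences differ only at site 18: T→C (pyrimidine→pyrimidine), a transition.

site 18, transition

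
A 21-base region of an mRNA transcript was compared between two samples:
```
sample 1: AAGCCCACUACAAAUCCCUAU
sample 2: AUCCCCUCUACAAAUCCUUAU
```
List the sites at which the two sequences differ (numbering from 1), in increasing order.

2, 3, 7, 18

Scanning 1-based: 2: A/U; 3: G/C; 7: A/U; 18: C/U.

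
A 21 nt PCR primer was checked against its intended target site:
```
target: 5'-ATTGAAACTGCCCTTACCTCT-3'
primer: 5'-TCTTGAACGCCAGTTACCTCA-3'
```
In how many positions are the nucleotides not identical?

9

Comparing position by position, 9 positions differ: 1 (A/T), 2 (T/C), 4 (G/T), 5 (A/G), 9 (T/G), 10 (G/C), 12 (C/A), 13 (C/G), 21 (T/A).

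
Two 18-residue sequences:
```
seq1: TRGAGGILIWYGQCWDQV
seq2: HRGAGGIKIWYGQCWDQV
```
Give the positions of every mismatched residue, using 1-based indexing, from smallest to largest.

Differences at position 1 (T→H), position 8 (L→K).

1, 8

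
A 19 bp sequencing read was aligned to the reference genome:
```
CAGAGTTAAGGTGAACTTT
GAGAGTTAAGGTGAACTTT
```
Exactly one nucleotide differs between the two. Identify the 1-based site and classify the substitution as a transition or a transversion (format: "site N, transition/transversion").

site 1, transversion

The sequences differ only at site 1: C→G (pyrimidine→purine), a transversion.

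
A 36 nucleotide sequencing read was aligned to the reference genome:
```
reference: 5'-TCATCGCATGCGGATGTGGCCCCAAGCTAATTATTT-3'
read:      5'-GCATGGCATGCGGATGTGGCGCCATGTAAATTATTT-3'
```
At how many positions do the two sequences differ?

6

Mismatches (1-based): position 1: T→G; position 5: C→G; position 21: C→G; position 25: A→T; position 27: C→T; position 28: T→A.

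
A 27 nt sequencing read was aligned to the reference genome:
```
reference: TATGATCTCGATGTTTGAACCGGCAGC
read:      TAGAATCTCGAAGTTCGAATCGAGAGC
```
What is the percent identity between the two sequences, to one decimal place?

7 positions differ (3, 4, 12, 16, 20, 23, 24), so 20 of 27 match: 20/27 = 74.07%.

74.1%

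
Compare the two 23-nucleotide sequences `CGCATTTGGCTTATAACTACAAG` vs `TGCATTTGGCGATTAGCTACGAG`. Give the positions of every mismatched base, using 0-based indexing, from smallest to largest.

Scanning 0-based: 0: C/T; 10: T/G; 11: T/A; 12: A/T; 15: A/G; 20: A/G.

0, 10, 11, 12, 15, 20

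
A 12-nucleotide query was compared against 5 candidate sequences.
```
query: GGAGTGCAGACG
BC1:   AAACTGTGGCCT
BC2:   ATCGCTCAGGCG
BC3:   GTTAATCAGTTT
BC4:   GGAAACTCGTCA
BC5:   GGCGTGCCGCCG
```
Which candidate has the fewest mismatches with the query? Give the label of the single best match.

BC5

BC1 differs at 7 bases; BC2 differs at 6 bases; BC3 differs at 8 bases; BC4 differs at 7 bases; BC5 differs at 3 bases. The closest is BC5.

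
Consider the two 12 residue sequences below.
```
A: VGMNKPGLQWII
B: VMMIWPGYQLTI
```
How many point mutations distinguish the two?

The sequences differ at positions 2, 4, 5, 8, 10, 11 (1-based) — 6 in total.

6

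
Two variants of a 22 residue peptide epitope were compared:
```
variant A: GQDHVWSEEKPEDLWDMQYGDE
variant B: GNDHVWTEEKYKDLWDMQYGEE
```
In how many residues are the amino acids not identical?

The sequences differ at residues 2, 7, 11, 12, 21 (1-based) — 5 in total.

5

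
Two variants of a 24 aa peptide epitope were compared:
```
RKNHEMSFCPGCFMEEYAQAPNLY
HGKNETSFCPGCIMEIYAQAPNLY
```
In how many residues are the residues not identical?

7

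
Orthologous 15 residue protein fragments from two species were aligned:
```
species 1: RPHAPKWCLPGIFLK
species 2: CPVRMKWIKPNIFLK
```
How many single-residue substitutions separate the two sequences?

7

The sequences differ at residues 1, 3, 4, 5, 8, 9, 11 (1-based) — 7 in total.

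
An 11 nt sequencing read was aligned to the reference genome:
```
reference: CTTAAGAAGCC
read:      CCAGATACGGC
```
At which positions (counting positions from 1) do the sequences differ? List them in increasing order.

2, 3, 4, 6, 8, 10

Differences at position 2 (T→C), position 3 (T→A), position 4 (A→G), position 6 (G→T), position 8 (A→C), position 10 (C→G).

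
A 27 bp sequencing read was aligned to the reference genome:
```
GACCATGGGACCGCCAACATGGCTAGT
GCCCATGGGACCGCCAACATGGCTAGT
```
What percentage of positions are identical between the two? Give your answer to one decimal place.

96.3%

1 position differs (2), so 26 of 27 match: 26/27 = 96.3%.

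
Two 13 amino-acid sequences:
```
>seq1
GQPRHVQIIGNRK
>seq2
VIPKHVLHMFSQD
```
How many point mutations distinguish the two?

10

Comparing position by position, 10 positions differ: 1 (G/V), 2 (Q/I), 4 (R/K), 7 (Q/L), 8 (I/H), 9 (I/M), 10 (G/F), 11 (N/S), 12 (R/Q), 13 (K/D).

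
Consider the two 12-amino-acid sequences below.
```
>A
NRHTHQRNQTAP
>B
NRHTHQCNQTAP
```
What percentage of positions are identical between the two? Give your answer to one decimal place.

91.7%

Mismatch at position 7 (1-based): 1 of 12.
Identical positions: 11/12 = 91.67% → 91.7%.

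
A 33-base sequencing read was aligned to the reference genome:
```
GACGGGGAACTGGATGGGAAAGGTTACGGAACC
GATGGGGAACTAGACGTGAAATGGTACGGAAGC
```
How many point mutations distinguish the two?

7

Comparing position by position, 7 bases differ: 3 (C/T), 12 (G/A), 15 (T/C), 17 (G/T), 22 (G/T), 24 (T/G), 32 (C/G).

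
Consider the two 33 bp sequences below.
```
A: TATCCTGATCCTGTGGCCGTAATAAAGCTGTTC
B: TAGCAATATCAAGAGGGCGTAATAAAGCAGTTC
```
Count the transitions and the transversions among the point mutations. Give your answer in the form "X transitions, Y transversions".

Transitions (purine↔purine or pyrimidine↔pyrimidine): none.
Transversions (purine↔pyrimidine): 3 T→G, 5 C→A, 6 T→A, 7 G→T, 11 C→A, 12 T→A, 14 T→A, 17 C→G, 29 T→A.

0 transitions, 9 transversions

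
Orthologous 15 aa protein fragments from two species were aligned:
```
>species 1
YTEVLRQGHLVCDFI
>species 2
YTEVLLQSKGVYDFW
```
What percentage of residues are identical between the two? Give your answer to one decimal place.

60.0%

6 positions differ (6, 8, 9, 10, 12, 15), so 9 of 15 match: 9/15 = 60%.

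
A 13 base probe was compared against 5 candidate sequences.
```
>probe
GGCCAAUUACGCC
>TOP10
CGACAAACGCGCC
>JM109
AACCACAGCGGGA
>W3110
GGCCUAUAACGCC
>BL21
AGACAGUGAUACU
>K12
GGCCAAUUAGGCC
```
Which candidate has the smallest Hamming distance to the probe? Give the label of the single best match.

TOP10 differs at 5 positions; JM109 differs at 9 positions; W3110 differs at 2 positions; BL21 differs at 7 positions; K12 differs at 1 position. The closest is K12.

K12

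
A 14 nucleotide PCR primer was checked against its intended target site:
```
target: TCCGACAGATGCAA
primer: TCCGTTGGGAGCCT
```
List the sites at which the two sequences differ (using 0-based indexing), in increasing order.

4, 5, 6, 8, 9, 12, 13

Scanning 0-based: 4: A/T; 5: C/T; 6: A/G; 8: A/G; 9: T/A; 12: A/C; 13: A/T.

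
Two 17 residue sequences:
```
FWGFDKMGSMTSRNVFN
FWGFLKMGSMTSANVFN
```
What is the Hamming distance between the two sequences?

2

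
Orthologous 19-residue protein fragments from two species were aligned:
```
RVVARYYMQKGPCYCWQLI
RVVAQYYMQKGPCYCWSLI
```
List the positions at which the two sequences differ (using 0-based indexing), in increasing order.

4, 16

Scanning 0-based: 4: R/Q; 16: Q/S.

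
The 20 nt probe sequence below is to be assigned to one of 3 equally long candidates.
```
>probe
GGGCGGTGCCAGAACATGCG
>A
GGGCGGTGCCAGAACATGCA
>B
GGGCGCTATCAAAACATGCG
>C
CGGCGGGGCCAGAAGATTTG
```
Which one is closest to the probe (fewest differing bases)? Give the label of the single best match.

Hamming distances to probe — A: 1; B: 4; C: 5.
Smallest is A with 1 mismatch.

A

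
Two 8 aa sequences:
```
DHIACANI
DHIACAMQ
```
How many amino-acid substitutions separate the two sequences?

2

The sequences differ at residues 7, 8 (1-based) — 2 in total.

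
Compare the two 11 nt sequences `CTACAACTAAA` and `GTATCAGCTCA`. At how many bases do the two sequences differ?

7

Mismatches (1-based): base 1: C→G; base 4: C→T; base 5: A→C; base 7: C→G; base 8: T→C; base 9: A→T; base 10: A→C.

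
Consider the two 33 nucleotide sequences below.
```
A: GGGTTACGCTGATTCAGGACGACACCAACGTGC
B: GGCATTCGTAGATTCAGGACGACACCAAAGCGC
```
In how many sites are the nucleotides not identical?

7

The sequences differ at sites 3, 4, 6, 9, 10, 29, 31 (1-based) — 7 in total.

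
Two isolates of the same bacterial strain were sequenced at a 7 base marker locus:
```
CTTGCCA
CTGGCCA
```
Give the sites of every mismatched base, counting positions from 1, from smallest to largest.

Scanning 1-based: 3: T/G.

3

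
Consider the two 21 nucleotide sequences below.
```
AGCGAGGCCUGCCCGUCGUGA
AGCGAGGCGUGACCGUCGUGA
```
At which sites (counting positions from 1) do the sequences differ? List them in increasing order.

9, 12

Differences at site 9 (C→G), site 12 (C→A).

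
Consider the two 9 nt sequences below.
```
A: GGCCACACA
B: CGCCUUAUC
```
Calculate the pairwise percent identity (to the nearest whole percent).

Mismatches at positions 1, 5, 6, 8, 9 (1-based): 5 of 9.
Identical positions: 4/9 = 44.44% → 44%.

44%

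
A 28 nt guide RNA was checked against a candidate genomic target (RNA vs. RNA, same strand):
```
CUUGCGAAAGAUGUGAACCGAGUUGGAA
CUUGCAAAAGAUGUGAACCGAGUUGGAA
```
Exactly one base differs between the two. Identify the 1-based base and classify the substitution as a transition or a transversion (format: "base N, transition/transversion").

base 6, transition

The sequences differ only at base 6: G→A (purine→purine), a transition.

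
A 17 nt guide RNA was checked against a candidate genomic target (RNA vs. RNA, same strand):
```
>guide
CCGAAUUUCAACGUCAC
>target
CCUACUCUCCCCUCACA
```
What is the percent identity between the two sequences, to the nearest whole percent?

41%

Mismatches at positions 3, 5, 7, 10, 11, 13, 14, 15, 16, 17 (1-based): 10 of 17.
Identical positions: 7/17 = 41.18% → 41%.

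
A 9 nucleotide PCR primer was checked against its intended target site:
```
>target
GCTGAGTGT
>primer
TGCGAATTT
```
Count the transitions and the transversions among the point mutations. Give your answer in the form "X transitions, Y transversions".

2 transitions, 3 transversions

Mismatches (1-based):
site 1: G→T (purine→pyrimidine, transversion)
site 2: C→G (pyrimidine→purine, transversion)
site 3: T→C (pyrimidine→pyrimidine, transition)
site 6: G→A (purine→purine, transition)
site 8: G→T (purine→pyrimidine, transversion)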